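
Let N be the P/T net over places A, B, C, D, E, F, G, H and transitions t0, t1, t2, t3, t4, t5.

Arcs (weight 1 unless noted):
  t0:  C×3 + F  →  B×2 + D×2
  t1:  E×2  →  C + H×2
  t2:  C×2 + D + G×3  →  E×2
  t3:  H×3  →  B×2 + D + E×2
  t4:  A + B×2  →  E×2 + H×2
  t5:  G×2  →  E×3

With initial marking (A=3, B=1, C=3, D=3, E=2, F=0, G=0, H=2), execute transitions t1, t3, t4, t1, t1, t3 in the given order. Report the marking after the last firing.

(A=2, B=3, C=6, D=5, E=2, F=0, G=0, H=4)

step 1: fire t1:  (A=3, B=1, C=3, D=3, E=2, F=0, G=0, H=2) → (A=3, B=1, C=4, D=3, E=0, F=0, G=0, H=4)
step 2: fire t3:  (A=3, B=1, C=4, D=3, E=0, F=0, G=0, H=4) → (A=3, B=3, C=4, D=4, E=2, F=0, G=0, H=1)
step 3: fire t4:  (A=3, B=3, C=4, D=4, E=2, F=0, G=0, H=1) → (A=2, B=1, C=4, D=4, E=4, F=0, G=0, H=3)
step 4: fire t1:  (A=2, B=1, C=4, D=4, E=4, F=0, G=0, H=3) → (A=2, B=1, C=5, D=4, E=2, F=0, G=0, H=5)
step 5: fire t1:  (A=2, B=1, C=5, D=4, E=2, F=0, G=0, H=5) → (A=2, B=1, C=6, D=4, E=0, F=0, G=0, H=7)
step 6: fire t3:  (A=2, B=1, C=6, D=4, E=0, F=0, G=0, H=7) → (A=2, B=3, C=6, D=5, E=2, F=0, G=0, H=4)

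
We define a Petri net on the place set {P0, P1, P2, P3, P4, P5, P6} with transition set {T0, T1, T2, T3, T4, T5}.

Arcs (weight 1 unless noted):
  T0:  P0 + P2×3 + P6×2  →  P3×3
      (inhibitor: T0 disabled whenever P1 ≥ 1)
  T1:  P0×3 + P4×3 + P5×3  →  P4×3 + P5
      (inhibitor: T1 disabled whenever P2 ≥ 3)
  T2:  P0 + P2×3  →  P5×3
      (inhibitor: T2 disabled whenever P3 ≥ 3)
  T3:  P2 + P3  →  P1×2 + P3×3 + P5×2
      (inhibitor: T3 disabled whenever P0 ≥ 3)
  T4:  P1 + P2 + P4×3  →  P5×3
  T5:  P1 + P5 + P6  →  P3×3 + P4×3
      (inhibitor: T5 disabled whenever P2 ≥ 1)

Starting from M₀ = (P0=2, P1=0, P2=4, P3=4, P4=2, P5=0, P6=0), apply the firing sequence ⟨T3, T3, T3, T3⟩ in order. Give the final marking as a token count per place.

(P0=2, P1=8, P2=0, P3=12, P4=2, P5=8, P6=0)

step 1: fire T3:  (P0=2, P1=0, P2=4, P3=4, P4=2, P5=0, P6=0) → (P0=2, P1=2, P2=3, P3=6, P4=2, P5=2, P6=0)
step 2: fire T3:  (P0=2, P1=2, P2=3, P3=6, P4=2, P5=2, P6=0) → (P0=2, P1=4, P2=2, P3=8, P4=2, P5=4, P6=0)
step 3: fire T3:  (P0=2, P1=4, P2=2, P3=8, P4=2, P5=4, P6=0) → (P0=2, P1=6, P2=1, P3=10, P4=2, P5=6, P6=0)
step 4: fire T3:  (P0=2, P1=6, P2=1, P3=10, P4=2, P5=6, P6=0) → (P0=2, P1=8, P2=0, P3=12, P4=2, P5=8, P6=0)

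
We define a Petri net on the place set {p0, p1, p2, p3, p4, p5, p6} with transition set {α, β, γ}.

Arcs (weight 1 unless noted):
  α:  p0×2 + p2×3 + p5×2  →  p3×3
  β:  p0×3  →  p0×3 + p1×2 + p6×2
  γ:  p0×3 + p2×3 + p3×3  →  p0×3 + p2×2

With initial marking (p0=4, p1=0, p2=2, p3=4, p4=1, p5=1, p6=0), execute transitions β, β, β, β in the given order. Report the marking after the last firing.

(p0=4, p1=8, p2=2, p3=4, p4=1, p5=1, p6=8)

step 1: fire β:  (p0=4, p1=0, p2=2, p3=4, p4=1, p5=1, p6=0) → (p0=4, p1=2, p2=2, p3=4, p4=1, p5=1, p6=2)
step 2: fire β:  (p0=4, p1=2, p2=2, p3=4, p4=1, p5=1, p6=2) → (p0=4, p1=4, p2=2, p3=4, p4=1, p5=1, p6=4)
step 3: fire β:  (p0=4, p1=4, p2=2, p3=4, p4=1, p5=1, p6=4) → (p0=4, p1=6, p2=2, p3=4, p4=1, p5=1, p6=6)
step 4: fire β:  (p0=4, p1=6, p2=2, p3=4, p4=1, p5=1, p6=6) → (p0=4, p1=8, p2=2, p3=4, p4=1, p5=1, p6=8)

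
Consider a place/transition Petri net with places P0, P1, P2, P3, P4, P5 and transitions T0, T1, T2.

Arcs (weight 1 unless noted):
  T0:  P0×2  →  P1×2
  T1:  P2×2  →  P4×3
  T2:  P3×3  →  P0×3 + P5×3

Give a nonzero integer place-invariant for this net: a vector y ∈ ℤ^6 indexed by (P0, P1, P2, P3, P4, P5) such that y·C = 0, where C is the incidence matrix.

y = (P0:1, P1:1, P2:0, P3:1, P4:0, P5:0)

Incidence matrix C (rows=places, cols=transitions):
       T0   T1   T2
   P0  -2    0    3
   P1   2    0    0
   P2   0   -2    0
   P3   0    0   -3
   P4   0    3    0
   P5   0    0    3

Candidate y = [1, 1, 0, 1, 0, 0]; check y·C column-wise:
  col T0: 1·-2 + 1·2 + 1·0 = 0
  col T1: 1·0 + 1·0 + 0·-2 + 1·0 + 0·3 = 0
  col T2: 1·3 + 1·0 + 1·-3 + 0·3 = 0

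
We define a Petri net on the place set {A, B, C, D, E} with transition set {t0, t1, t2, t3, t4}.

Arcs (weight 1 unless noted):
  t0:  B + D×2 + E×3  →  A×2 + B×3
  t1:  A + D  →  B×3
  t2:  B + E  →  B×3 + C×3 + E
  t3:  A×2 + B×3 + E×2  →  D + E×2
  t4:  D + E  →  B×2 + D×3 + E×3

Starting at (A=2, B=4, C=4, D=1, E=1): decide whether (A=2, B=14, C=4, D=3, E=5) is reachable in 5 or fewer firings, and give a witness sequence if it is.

depth 0: 1 marking
depth 1: 4 markings reached so far
depth 2: 11 markings reached so far
depth 3: 25 markings reached so far
depth 4: 47 markings reached so far
depth 5: 81 markings reached so far
target is not among the 81 markings reachable within 5 steps

NO — not reachable within 5 firings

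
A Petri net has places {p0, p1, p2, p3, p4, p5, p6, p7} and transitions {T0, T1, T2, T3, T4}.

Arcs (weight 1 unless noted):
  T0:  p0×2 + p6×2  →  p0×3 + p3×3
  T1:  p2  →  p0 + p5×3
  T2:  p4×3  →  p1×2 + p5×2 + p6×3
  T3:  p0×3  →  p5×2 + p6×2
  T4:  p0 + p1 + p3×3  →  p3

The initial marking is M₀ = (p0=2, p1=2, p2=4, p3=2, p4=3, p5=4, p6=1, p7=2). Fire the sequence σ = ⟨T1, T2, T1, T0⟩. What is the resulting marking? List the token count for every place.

step 1: fire T1:  (p0=2, p1=2, p2=4, p3=2, p4=3, p5=4, p6=1, p7=2) → (p0=3, p1=2, p2=3, p3=2, p4=3, p5=7, p6=1, p7=2)
step 2: fire T2:  (p0=3, p1=2, p2=3, p3=2, p4=3, p5=7, p6=1, p7=2) → (p0=3, p1=4, p2=3, p3=2, p4=0, p5=9, p6=4, p7=2)
step 3: fire T1:  (p0=3, p1=4, p2=3, p3=2, p4=0, p5=9, p6=4, p7=2) → (p0=4, p1=4, p2=2, p3=2, p4=0, p5=12, p6=4, p7=2)
step 4: fire T0:  (p0=4, p1=4, p2=2, p3=2, p4=0, p5=12, p6=4, p7=2) → (p0=5, p1=4, p2=2, p3=5, p4=0, p5=12, p6=2, p7=2)

(p0=5, p1=4, p2=2, p3=5, p4=0, p5=12, p6=2, p7=2)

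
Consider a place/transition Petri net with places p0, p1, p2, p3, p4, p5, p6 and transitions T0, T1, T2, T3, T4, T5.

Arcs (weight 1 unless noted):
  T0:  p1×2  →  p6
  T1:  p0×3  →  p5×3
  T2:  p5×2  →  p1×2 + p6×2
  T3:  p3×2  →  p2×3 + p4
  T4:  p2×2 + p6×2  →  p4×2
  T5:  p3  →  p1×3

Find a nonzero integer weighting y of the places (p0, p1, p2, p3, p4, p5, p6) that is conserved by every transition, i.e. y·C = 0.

y = (p0:3, p1:1, p2:1, p3:3, p4:3, p5:3, p6:2)

Incidence matrix C (rows=places, cols=transitions):
       T0   T1   T2   T3   T4   T5
   p0   0   -3    0    0    0    0
   p1  -2    0    2    0    0    3
   p2   0    0    0    3   -2    0
   p3   0    0    0   -2    0   -1
   p4   0    0    0    1    2    0
   p5   0    3   -2    0    0    0
   p6   1    0    2    0   -2    0

Candidate y = [3, 1, 1, 3, 3, 3, 2]; check y·C column-wise:
  col T0: 3·0 + 1·-2 + 1·0 + 3·0 + 3·0 + 3·0 + 2·1 = 0
  col T1: 3·-3 + 1·0 + 1·0 + 3·0 + 3·0 + 3·3 + 2·0 = 0
  col T2: 3·0 + 1·2 + 1·0 + 3·0 + 3·0 + 3·-2 + 2·2 = 0
  col T3: 3·0 + 1·0 + 1·3 + 3·-2 + 3·1 + 3·0 + 2·0 = 0
  col T4: 3·0 + 1·0 + 1·-2 + 3·0 + 3·2 + 3·0 + 2·-2 = 0
  col T5: 3·0 + 1·3 + 1·0 + 3·-1 + 3·0 + 3·0 + 2·0 = 0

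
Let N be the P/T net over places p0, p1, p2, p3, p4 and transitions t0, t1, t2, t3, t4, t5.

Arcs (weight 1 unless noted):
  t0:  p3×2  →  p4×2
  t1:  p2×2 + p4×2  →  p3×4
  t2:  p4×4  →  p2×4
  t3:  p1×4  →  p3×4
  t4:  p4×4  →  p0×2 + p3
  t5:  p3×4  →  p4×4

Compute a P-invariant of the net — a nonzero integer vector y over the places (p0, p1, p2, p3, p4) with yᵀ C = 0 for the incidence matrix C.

Incidence matrix C (rows=places, cols=transitions):
       t0   t1   t2   t3   t4   t5
   p0   0    0    0    0    2    0
   p1   0    0    0   -4    0    0
   p2   0   -2    4    0    0    0
   p3  -2    4    0    4    1   -4
   p4   2   -2   -4    0   -4    4

Candidate y = [3, 2, 2, 2, 2]; check y·C column-wise:
  col t0: 3·0 + 2·0 + 2·0 + 2·-2 + 2·2 = 0
  col t1: 3·0 + 2·0 + 2·-2 + 2·4 + 2·-2 = 0
  col t2: 3·0 + 2·0 + 2·4 + 2·0 + 2·-4 = 0
  col t3: 3·0 + 2·-4 + 2·0 + 2·4 + 2·0 = 0
  col t4: 3·2 + 2·0 + 2·0 + 2·1 + 2·-4 = 0
  col t5: 3·0 + 2·0 + 2·0 + 2·-4 + 2·4 = 0

y = (p0:3, p1:2, p2:2, p3:2, p4:2)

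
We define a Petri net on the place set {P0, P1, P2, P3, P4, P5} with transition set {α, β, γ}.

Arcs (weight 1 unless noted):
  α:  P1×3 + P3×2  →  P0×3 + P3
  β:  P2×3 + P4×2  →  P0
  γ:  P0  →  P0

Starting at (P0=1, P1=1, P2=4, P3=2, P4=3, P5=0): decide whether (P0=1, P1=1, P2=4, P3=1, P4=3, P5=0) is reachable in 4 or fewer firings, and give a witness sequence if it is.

NO — not reachable within 4 firings

depth 0: 1 marking
depth 1: 2 markings reached so far
depth 2: 2 markings reached so far
(frontier empty at depth 2; search complete)
target is not among the 2 markings reachable within 4 steps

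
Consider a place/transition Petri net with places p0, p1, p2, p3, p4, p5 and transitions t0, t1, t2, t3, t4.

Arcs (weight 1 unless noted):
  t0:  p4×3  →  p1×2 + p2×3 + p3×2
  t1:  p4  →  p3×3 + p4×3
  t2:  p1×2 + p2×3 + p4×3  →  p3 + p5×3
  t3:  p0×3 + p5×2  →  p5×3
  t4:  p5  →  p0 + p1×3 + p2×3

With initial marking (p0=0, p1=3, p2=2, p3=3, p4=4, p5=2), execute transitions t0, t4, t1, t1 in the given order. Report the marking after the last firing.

step 1: fire t0:  (p0=0, p1=3, p2=2, p3=3, p4=4, p5=2) → (p0=0, p1=5, p2=5, p3=5, p4=1, p5=2)
step 2: fire t4:  (p0=0, p1=5, p2=5, p3=5, p4=1, p5=2) → (p0=1, p1=8, p2=8, p3=5, p4=1, p5=1)
step 3: fire t1:  (p0=1, p1=8, p2=8, p3=5, p4=1, p5=1) → (p0=1, p1=8, p2=8, p3=8, p4=3, p5=1)
step 4: fire t1:  (p0=1, p1=8, p2=8, p3=8, p4=3, p5=1) → (p0=1, p1=8, p2=8, p3=11, p4=5, p5=1)

(p0=1, p1=8, p2=8, p3=11, p4=5, p5=1)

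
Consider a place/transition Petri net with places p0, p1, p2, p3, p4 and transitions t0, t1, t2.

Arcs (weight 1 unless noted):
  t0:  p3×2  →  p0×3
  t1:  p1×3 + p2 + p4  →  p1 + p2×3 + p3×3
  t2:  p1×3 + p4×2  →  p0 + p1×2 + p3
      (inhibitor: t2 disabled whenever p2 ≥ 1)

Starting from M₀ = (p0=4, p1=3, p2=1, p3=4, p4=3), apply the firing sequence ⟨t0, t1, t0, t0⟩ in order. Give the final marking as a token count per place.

step 1: fire t0:  (p0=4, p1=3, p2=1, p3=4, p4=3) → (p0=7, p1=3, p2=1, p3=2, p4=3)
step 2: fire t1:  (p0=7, p1=3, p2=1, p3=2, p4=3) → (p0=7, p1=1, p2=3, p3=5, p4=2)
step 3: fire t0:  (p0=7, p1=1, p2=3, p3=5, p4=2) → (p0=10, p1=1, p2=3, p3=3, p4=2)
step 4: fire t0:  (p0=10, p1=1, p2=3, p3=3, p4=2) → (p0=13, p1=1, p2=3, p3=1, p4=2)

(p0=13, p1=1, p2=3, p3=1, p4=2)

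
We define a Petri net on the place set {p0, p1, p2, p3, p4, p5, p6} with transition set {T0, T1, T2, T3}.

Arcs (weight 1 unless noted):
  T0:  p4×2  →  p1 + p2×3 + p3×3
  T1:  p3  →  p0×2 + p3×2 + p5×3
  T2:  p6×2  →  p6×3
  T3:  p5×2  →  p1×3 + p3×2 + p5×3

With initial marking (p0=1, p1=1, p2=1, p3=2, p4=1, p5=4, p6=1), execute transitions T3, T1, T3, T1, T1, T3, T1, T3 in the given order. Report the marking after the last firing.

(p0=9, p1=13, p2=1, p3=14, p4=1, p5=20, p6=1)

step 1: fire T3:  (p0=1, p1=1, p2=1, p3=2, p4=1, p5=4, p6=1) → (p0=1, p1=4, p2=1, p3=4, p4=1, p5=5, p6=1)
step 2: fire T1:  (p0=1, p1=4, p2=1, p3=4, p4=1, p5=5, p6=1) → (p0=3, p1=4, p2=1, p3=5, p4=1, p5=8, p6=1)
step 3: fire T3:  (p0=3, p1=4, p2=1, p3=5, p4=1, p5=8, p6=1) → (p0=3, p1=7, p2=1, p3=7, p4=1, p5=9, p6=1)
step 4: fire T1:  (p0=3, p1=7, p2=1, p3=7, p4=1, p5=9, p6=1) → (p0=5, p1=7, p2=1, p3=8, p4=1, p5=12, p6=1)
step 5: fire T1:  (p0=5, p1=7, p2=1, p3=8, p4=1, p5=12, p6=1) → (p0=7, p1=7, p2=1, p3=9, p4=1, p5=15, p6=1)
step 6: fire T3:  (p0=7, p1=7, p2=1, p3=9, p4=1, p5=15, p6=1) → (p0=7, p1=10, p2=1, p3=11, p4=1, p5=16, p6=1)
step 7: fire T1:  (p0=7, p1=10, p2=1, p3=11, p4=1, p5=16, p6=1) → (p0=9, p1=10, p2=1, p3=12, p4=1, p5=19, p6=1)
step 8: fire T3:  (p0=9, p1=10, p2=1, p3=12, p4=1, p5=19, p6=1) → (p0=9, p1=13, p2=1, p3=14, p4=1, p5=20, p6=1)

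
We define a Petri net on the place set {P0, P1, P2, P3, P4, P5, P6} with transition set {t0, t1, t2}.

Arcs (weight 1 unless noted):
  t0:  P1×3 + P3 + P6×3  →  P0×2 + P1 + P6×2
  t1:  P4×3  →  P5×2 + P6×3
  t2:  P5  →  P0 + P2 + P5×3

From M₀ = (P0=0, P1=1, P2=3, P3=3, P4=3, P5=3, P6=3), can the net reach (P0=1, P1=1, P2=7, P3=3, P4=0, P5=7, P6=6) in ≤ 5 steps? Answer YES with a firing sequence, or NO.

NO — not reachable within 5 firings

depth 0: 1 marking
depth 1: 3 markings reached so far
depth 2: 5 markings reached so far
depth 3: 7 markings reached so far
depth 4: 9 markings reached so far
depth 5: 11 markings reached so far
target is not among the 11 markings reachable within 5 steps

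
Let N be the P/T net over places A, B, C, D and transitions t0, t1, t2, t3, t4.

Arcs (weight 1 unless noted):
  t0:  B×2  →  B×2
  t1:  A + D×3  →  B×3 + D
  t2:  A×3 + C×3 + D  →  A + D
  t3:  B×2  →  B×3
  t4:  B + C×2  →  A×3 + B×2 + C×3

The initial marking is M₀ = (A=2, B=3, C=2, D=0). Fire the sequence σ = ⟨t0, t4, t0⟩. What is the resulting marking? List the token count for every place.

step 1: fire t0:  (A=2, B=3, C=2, D=0) → (A=2, B=3, C=2, D=0)
step 2: fire t4:  (A=2, B=3, C=2, D=0) → (A=5, B=4, C=3, D=0)
step 3: fire t0:  (A=5, B=4, C=3, D=0) → (A=5, B=4, C=3, D=0)

(A=5, B=4, C=3, D=0)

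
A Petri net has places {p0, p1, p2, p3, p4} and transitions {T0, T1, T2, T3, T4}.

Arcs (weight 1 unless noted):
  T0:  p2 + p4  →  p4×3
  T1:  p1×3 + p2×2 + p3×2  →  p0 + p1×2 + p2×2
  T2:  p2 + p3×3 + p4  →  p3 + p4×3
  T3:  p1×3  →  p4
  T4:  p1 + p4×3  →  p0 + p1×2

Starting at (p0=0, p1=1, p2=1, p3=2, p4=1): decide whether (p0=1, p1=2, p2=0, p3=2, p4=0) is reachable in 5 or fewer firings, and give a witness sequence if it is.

YES — reachable via ⟨T0, T4⟩ (2 firings)

step 1: fire T0:  (p0=0, p1=1, p2=1, p3=2, p4=1) → (p0=0, p1=1, p2=0, p3=2, p4=3)
step 2: fire T4:  (p0=0, p1=1, p2=0, p3=2, p4=3) → (p0=1, p1=2, p2=0, p3=2, p4=0)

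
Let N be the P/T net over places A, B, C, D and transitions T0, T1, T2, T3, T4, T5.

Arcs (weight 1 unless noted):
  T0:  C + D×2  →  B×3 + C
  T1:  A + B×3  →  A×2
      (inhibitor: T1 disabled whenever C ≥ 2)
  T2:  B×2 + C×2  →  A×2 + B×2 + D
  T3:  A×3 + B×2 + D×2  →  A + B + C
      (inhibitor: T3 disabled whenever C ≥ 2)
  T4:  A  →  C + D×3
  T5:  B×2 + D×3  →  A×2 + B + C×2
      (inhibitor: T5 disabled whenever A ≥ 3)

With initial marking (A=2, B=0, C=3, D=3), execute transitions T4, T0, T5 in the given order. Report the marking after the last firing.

(A=3, B=2, C=6, D=1)

step 1: fire T4:  (A=2, B=0, C=3, D=3) → (A=1, B=0, C=4, D=6)
step 2: fire T0:  (A=1, B=0, C=4, D=6) → (A=1, B=3, C=4, D=4)
step 3: fire T5:  (A=1, B=3, C=4, D=4) → (A=3, B=2, C=6, D=1)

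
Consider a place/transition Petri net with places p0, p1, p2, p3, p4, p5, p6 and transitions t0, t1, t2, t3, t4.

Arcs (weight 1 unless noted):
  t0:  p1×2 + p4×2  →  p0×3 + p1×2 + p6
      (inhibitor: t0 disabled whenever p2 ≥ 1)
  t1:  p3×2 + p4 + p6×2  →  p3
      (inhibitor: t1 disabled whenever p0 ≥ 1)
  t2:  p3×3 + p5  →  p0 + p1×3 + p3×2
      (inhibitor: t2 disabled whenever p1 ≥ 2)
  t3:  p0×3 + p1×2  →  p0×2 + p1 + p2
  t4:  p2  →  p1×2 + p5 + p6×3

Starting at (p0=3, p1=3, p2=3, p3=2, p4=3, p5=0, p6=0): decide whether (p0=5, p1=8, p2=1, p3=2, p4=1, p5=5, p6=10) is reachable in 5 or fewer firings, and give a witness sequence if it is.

depth 0: 1 marking
depth 1: 3 markings reached so far
depth 2: 5 markings reached so far
depth 3: 7 markings reached so far
depth 4: 9 markings reached so far
depth 5: 11 markings reached so far
target is not among the 11 markings reachable within 5 steps

NO — not reachable within 5 firings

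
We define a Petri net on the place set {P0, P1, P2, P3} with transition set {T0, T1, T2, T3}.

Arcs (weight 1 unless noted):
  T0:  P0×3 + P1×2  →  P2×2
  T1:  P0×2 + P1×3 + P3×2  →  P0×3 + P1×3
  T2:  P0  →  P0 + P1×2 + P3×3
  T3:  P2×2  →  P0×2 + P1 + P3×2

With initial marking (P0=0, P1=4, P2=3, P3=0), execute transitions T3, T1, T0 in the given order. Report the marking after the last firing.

step 1: fire T3:  (P0=0, P1=4, P2=3, P3=0) → (P0=2, P1=5, P2=1, P3=2)
step 2: fire T1:  (P0=2, P1=5, P2=1, P3=2) → (P0=3, P1=5, P2=1, P3=0)
step 3: fire T0:  (P0=3, P1=5, P2=1, P3=0) → (P0=0, P1=3, P2=3, P3=0)

(P0=0, P1=3, P2=3, P3=0)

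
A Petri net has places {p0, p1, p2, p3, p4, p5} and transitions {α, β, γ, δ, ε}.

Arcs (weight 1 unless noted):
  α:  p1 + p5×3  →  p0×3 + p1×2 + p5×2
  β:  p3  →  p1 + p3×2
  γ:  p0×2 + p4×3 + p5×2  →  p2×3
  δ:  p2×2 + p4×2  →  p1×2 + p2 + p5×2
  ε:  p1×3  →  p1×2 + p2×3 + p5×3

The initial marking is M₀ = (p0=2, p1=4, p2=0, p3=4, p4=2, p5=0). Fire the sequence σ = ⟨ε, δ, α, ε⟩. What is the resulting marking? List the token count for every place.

(p0=5, p1=5, p2=5, p3=4, p4=0, p5=7)

step 1: fire ε:  (p0=2, p1=4, p2=0, p3=4, p4=2, p5=0) → (p0=2, p1=3, p2=3, p3=4, p4=2, p5=3)
step 2: fire δ:  (p0=2, p1=3, p2=3, p3=4, p4=2, p5=3) → (p0=2, p1=5, p2=2, p3=4, p4=0, p5=5)
step 3: fire α:  (p0=2, p1=5, p2=2, p3=4, p4=0, p5=5) → (p0=5, p1=6, p2=2, p3=4, p4=0, p5=4)
step 4: fire ε:  (p0=5, p1=6, p2=2, p3=4, p4=0, p5=4) → (p0=5, p1=5, p2=5, p3=4, p4=0, p5=7)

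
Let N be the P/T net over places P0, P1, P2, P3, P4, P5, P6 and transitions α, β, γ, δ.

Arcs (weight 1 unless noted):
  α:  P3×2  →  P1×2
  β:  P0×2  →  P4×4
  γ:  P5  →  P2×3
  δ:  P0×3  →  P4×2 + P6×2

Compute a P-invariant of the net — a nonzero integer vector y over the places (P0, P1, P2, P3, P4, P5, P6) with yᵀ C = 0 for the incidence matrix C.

Incidence matrix C (rows=places, cols=transitions):
        α    β    γ    δ
   P0   0   -2    0   -3
   P1   2    0    0    0
   P2   0    0    3    0
   P3  -2    0    0    0
   P4   0    4    0    2
   P5   0    0   -1    0
   P6   0    0    0    2

Candidate y = [0, 1, 0, 1, 0, 0, 0]; check y·C column-wise:
  col α: 1·2 + 1·-2 = 0
  col β: 0·-2 + 1·0 + 1·0 + 0·4 = 0
  col γ: 1·0 + 0·3 + 1·0 + 0·-1 = 0
  col δ: 0·-3 + 1·0 + 1·0 + 0·2 + 0·2 = 0

y = (P0:0, P1:1, P2:0, P3:1, P4:0, P5:0, P6:0)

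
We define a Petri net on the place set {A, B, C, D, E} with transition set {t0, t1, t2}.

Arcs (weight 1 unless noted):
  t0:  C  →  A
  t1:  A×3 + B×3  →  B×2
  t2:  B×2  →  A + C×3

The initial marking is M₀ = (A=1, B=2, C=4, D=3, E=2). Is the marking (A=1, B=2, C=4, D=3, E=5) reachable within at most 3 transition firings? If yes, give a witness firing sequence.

depth 0: 1 marking
depth 1: 3 markings reached so far
depth 2: 5 markings reached so far
depth 3: 7 markings reached so far
target is not among the 7 markings reachable within 3 steps

NO — not reachable within 3 firings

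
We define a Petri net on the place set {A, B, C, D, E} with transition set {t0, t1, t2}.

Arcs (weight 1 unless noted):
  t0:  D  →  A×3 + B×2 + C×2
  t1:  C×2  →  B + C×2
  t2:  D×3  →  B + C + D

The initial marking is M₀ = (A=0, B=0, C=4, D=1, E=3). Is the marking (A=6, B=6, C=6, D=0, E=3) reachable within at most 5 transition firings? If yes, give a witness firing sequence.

depth 0: 1 marking
depth 1: 3 markings reached so far
depth 2: 5 markings reached so far
depth 3: 7 markings reached so far
depth 4: 9 markings reached so far
depth 5: 11 markings reached so far
target is not among the 11 markings reachable within 5 steps

NO — not reachable within 5 firings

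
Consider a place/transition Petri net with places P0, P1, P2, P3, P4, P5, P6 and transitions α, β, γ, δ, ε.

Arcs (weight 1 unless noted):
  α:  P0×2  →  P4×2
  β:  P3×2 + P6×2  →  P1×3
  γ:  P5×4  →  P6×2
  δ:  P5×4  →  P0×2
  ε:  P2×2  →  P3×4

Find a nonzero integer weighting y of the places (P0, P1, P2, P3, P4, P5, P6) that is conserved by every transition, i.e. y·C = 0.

Incidence matrix C (rows=places, cols=transitions):
        α    β    γ    δ    ε
   P0  -2    0    0    2    0
   P1   0    3    0    0    0
   P2   0    0    0    0   -2
   P3   0   -2    0    0    4
   P4   2    0    0    0    0
   P5   0    0   -4   -4    0
   P6   0   -2    2    0    0

Candidate y = [0, 2, 6, 3, 0, 0, 0]; check y·C column-wise:
  col α: 0·-2 + 2·0 + 6·0 + 3·0 + 0·2 = 0
  col β: 2·3 + 6·0 + 3·-2 + 0·-2 = 0
  col γ: 2·0 + 6·0 + 3·0 + 0·-4 + 0·2 = 0
  col δ: 0·2 + 2·0 + 6·0 + 3·0 + 0·-4 = 0
  col ε: 2·0 + 6·-2 + 3·4 = 0

y = (P0:0, P1:2, P2:6, P3:3, P4:0, P5:0, P6:0)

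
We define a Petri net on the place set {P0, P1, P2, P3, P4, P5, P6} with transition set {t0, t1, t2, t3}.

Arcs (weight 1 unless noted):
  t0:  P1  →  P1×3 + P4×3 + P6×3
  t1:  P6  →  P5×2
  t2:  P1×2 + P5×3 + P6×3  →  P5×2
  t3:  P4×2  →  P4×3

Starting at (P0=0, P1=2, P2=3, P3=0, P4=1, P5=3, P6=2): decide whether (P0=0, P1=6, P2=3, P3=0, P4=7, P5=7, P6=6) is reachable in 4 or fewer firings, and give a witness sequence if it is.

YES — reachable via ⟨t0, t0, t1, t1⟩ (4 firings)

step 1: fire t0:  (P0=0, P1=2, P2=3, P3=0, P4=1, P5=3, P6=2) → (P0=0, P1=4, P2=3, P3=0, P4=4, P5=3, P6=5)
step 2: fire t0:  (P0=0, P1=4, P2=3, P3=0, P4=4, P5=3, P6=5) → (P0=0, P1=6, P2=3, P3=0, P4=7, P5=3, P6=8)
step 3: fire t1:  (P0=0, P1=6, P2=3, P3=0, P4=7, P5=3, P6=8) → (P0=0, P1=6, P2=3, P3=0, P4=7, P5=5, P6=7)
step 4: fire t1:  (P0=0, P1=6, P2=3, P3=0, P4=7, P5=5, P6=7) → (P0=0, P1=6, P2=3, P3=0, P4=7, P5=7, P6=6)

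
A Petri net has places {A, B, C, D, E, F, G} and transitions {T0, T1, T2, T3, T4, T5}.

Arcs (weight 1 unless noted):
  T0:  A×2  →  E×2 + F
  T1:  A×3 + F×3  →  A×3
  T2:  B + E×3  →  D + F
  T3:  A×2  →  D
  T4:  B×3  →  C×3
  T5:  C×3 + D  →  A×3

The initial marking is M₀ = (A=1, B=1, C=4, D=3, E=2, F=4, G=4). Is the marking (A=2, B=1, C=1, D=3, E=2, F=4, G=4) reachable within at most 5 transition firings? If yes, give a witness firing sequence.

step 1: fire T5:  (A=1, B=1, C=4, D=3, E=2, F=4, G=4) → (A=4, B=1, C=1, D=2, E=2, F=4, G=4)
step 2: fire T3:  (A=4, B=1, C=1, D=2, E=2, F=4, G=4) → (A=2, B=1, C=1, D=3, E=2, F=4, G=4)

YES — reachable via ⟨T5, T3⟩ (2 firings)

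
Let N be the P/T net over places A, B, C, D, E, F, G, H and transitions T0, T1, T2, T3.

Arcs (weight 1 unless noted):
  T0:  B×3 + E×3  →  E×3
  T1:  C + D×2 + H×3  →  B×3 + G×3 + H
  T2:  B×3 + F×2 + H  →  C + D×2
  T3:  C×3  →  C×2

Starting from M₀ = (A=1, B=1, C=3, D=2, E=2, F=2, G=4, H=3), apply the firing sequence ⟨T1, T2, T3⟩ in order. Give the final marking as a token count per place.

(A=1, B=1, C=2, D=2, E=2, F=0, G=7, H=0)

step 1: fire T1:  (A=1, B=1, C=3, D=2, E=2, F=2, G=4, H=3) → (A=1, B=4, C=2, D=0, E=2, F=2, G=7, H=1)
step 2: fire T2:  (A=1, B=4, C=2, D=0, E=2, F=2, G=7, H=1) → (A=1, B=1, C=3, D=2, E=2, F=0, G=7, H=0)
step 3: fire T3:  (A=1, B=1, C=3, D=2, E=2, F=0, G=7, H=0) → (A=1, B=1, C=2, D=2, E=2, F=0, G=7, H=0)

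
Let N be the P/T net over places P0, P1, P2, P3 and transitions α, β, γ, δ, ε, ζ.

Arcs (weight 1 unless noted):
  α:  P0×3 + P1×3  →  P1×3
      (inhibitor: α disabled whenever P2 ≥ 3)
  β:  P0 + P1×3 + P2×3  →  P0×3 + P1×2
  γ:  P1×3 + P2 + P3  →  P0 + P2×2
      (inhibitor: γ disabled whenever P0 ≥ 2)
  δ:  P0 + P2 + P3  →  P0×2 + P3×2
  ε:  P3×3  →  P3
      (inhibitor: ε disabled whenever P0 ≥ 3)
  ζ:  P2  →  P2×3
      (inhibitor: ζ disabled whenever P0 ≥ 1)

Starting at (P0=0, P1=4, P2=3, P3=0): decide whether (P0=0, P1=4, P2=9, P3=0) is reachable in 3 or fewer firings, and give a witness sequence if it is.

YES — reachable via ⟨ζ, ζ, ζ⟩ (3 firings)

step 1: fire ζ:  (P0=0, P1=4, P2=3, P3=0) → (P0=0, P1=4, P2=5, P3=0)
step 2: fire ζ:  (P0=0, P1=4, P2=5, P3=0) → (P0=0, P1=4, P2=7, P3=0)
step 3: fire ζ:  (P0=0, P1=4, P2=7, P3=0) → (P0=0, P1=4, P2=9, P3=0)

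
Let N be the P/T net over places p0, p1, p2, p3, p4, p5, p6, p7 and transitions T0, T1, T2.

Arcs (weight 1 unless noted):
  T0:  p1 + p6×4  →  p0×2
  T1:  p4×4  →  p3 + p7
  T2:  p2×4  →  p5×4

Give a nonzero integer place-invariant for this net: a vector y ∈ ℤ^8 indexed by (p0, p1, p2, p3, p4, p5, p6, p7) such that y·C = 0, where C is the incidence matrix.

y = (p0:1, p1:2, p2:0, p3:0, p4:0, p5:0, p6:0, p7:0)

Incidence matrix C (rows=places, cols=transitions):
       T0   T1   T2
   p0   2    0    0
   p1  -1    0    0
   p2   0    0   -4
   p3   0    1    0
   p4   0   -4    0
   p5   0    0    4
   p6  -4    0    0
   p7   0    1    0

Candidate y = [1, 2, 0, 0, 0, 0, 0, 0]; check y·C column-wise:
  col T0: 1·2 + 2·-1 + 0·-4 = 0
  col T1: 1·0 + 2·0 + 0·1 + 0·-4 + 0·1 = 0
  col T2: 1·0 + 2·0 + 0·-4 + 0·4 = 0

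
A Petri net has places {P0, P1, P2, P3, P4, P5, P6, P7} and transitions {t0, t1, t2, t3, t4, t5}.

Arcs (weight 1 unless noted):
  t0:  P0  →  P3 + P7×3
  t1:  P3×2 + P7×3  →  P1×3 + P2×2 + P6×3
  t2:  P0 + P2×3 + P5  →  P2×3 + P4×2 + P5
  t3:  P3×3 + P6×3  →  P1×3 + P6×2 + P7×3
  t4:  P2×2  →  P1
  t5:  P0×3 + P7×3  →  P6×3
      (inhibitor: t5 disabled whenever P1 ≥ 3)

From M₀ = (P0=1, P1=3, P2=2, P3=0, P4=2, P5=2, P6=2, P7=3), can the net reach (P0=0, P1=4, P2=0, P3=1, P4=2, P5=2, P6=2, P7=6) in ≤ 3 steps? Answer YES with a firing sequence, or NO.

step 1: fire t0:  (P0=1, P1=3, P2=2, P3=0, P4=2, P5=2, P6=2, P7=3) → (P0=0, P1=3, P2=2, P3=1, P4=2, P5=2, P6=2, P7=6)
step 2: fire t4:  (P0=0, P1=3, P2=2, P3=1, P4=2, P5=2, P6=2, P7=6) → (P0=0, P1=4, P2=0, P3=1, P4=2, P5=2, P6=2, P7=6)

YES — reachable via ⟨t0, t4⟩ (2 firings)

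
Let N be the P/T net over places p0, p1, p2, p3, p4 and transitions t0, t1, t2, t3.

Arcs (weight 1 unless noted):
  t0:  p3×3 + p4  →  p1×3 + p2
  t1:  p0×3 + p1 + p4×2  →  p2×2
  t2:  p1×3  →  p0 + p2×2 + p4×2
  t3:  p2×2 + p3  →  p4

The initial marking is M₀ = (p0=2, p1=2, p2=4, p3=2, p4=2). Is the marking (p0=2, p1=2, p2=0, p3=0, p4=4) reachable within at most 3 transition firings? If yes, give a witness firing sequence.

YES — reachable via ⟨t3, t3⟩ (2 firings)

step 1: fire t3:  (p0=2, p1=2, p2=4, p3=2, p4=2) → (p0=2, p1=2, p2=2, p3=1, p4=3)
step 2: fire t3:  (p0=2, p1=2, p2=2, p3=1, p4=3) → (p0=2, p1=2, p2=0, p3=0, p4=4)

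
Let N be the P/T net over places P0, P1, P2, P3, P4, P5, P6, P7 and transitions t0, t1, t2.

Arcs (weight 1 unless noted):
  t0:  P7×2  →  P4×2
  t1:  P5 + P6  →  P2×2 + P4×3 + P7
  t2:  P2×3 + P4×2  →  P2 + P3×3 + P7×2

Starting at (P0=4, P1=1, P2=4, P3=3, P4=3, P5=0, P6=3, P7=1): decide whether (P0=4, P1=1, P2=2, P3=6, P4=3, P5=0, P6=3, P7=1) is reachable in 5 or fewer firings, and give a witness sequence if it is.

step 1: fire t2:  (P0=4, P1=1, P2=4, P3=3, P4=3, P5=0, P6=3, P7=1) → (P0=4, P1=1, P2=2, P3=6, P4=1, P5=0, P6=3, P7=3)
step 2: fire t0:  (P0=4, P1=1, P2=2, P3=6, P4=1, P5=0, P6=3, P7=3) → (P0=4, P1=1, P2=2, P3=6, P4=3, P5=0, P6=3, P7=1)

YES — reachable via ⟨t2, t0⟩ (2 firings)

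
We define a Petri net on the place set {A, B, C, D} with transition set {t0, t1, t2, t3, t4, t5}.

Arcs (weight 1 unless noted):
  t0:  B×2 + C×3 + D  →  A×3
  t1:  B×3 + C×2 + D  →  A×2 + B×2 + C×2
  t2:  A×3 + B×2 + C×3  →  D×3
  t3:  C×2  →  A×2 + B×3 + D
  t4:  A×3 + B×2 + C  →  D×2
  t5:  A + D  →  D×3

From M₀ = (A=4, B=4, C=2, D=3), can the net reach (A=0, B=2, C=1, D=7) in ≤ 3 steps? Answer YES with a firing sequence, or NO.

YES — reachable via ⟨t4, t5⟩ (2 firings)

step 1: fire t4:  (A=4, B=4, C=2, D=3) → (A=1, B=2, C=1, D=5)
step 2: fire t5:  (A=1, B=2, C=1, D=5) → (A=0, B=2, C=1, D=7)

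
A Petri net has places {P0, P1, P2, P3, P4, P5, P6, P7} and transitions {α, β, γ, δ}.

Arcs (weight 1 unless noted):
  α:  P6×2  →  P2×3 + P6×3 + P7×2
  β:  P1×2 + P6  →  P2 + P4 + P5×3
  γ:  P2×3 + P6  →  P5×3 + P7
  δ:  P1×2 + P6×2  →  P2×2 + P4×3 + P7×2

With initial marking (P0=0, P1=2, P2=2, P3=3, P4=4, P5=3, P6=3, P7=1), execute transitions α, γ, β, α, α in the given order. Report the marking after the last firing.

(P0=0, P1=0, P2=9, P3=3, P4=5, P5=9, P6=4, P7=8)

step 1: fire α:  (P0=0, P1=2, P2=2, P3=3, P4=4, P5=3, P6=3, P7=1) → (P0=0, P1=2, P2=5, P3=3, P4=4, P5=3, P6=4, P7=3)
step 2: fire γ:  (P0=0, P1=2, P2=5, P3=3, P4=4, P5=3, P6=4, P7=3) → (P0=0, P1=2, P2=2, P3=3, P4=4, P5=6, P6=3, P7=4)
step 3: fire β:  (P0=0, P1=2, P2=2, P3=3, P4=4, P5=6, P6=3, P7=4) → (P0=0, P1=0, P2=3, P3=3, P4=5, P5=9, P6=2, P7=4)
step 4: fire α:  (P0=0, P1=0, P2=3, P3=3, P4=5, P5=9, P6=2, P7=4) → (P0=0, P1=0, P2=6, P3=3, P4=5, P5=9, P6=3, P7=6)
step 5: fire α:  (P0=0, P1=0, P2=6, P3=3, P4=5, P5=9, P6=3, P7=6) → (P0=0, P1=0, P2=9, P3=3, P4=5, P5=9, P6=4, P7=8)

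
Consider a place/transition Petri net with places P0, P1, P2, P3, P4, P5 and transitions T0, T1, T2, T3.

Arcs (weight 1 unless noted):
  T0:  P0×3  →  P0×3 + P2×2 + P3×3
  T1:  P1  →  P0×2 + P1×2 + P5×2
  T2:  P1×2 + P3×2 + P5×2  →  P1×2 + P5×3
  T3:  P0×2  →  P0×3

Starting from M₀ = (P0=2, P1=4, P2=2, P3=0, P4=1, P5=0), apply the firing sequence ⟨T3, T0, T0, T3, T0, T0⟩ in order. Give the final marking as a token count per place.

step 1: fire T3:  (P0=2, P1=4, P2=2, P3=0, P4=1, P5=0) → (P0=3, P1=4, P2=2, P3=0, P4=1, P5=0)
step 2: fire T0:  (P0=3, P1=4, P2=2, P3=0, P4=1, P5=0) → (P0=3, P1=4, P2=4, P3=3, P4=1, P5=0)
step 3: fire T0:  (P0=3, P1=4, P2=4, P3=3, P4=1, P5=0) → (P0=3, P1=4, P2=6, P3=6, P4=1, P5=0)
step 4: fire T3:  (P0=3, P1=4, P2=6, P3=6, P4=1, P5=0) → (P0=4, P1=4, P2=6, P3=6, P4=1, P5=0)
step 5: fire T0:  (P0=4, P1=4, P2=6, P3=6, P4=1, P5=0) → (P0=4, P1=4, P2=8, P3=9, P4=1, P5=0)
step 6: fire T0:  (P0=4, P1=4, P2=8, P3=9, P4=1, P5=0) → (P0=4, P1=4, P2=10, P3=12, P4=1, P5=0)

(P0=4, P1=4, P2=10, P3=12, P4=1, P5=0)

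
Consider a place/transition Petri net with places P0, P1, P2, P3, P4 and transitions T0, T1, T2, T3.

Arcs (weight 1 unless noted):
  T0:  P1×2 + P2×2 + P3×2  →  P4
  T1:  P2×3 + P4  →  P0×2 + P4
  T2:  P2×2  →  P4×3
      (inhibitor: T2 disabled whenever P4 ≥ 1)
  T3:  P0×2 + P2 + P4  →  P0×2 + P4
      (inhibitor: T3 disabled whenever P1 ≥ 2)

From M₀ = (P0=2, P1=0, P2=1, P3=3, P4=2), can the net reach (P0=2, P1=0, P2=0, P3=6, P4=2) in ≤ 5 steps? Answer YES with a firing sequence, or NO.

depth 0: 1 marking
depth 1: 2 markings reached so far
depth 2: 2 markings reached so far
(frontier empty at depth 2; search complete)
target is not among the 2 markings reachable within 5 steps

NO — not reachable within 5 firings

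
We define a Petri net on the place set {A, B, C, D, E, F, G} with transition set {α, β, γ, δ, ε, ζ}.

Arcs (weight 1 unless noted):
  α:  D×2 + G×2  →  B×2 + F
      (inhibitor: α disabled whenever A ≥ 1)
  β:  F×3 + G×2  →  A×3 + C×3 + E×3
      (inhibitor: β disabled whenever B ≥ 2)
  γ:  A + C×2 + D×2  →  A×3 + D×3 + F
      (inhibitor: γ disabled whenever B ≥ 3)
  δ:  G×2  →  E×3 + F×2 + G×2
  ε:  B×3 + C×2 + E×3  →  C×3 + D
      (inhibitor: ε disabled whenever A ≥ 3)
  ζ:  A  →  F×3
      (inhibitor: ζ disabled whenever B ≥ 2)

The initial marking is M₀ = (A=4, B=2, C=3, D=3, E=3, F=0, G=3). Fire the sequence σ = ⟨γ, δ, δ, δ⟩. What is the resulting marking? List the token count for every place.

step 1: fire γ:  (A=4, B=2, C=3, D=3, E=3, F=0, G=3) → (A=6, B=2, C=1, D=4, E=3, F=1, G=3)
step 2: fire δ:  (A=6, B=2, C=1, D=4, E=3, F=1, G=3) → (A=6, B=2, C=1, D=4, E=6, F=3, G=3)
step 3: fire δ:  (A=6, B=2, C=1, D=4, E=6, F=3, G=3) → (A=6, B=2, C=1, D=4, E=9, F=5, G=3)
step 4: fire δ:  (A=6, B=2, C=1, D=4, E=9, F=5, G=3) → (A=6, B=2, C=1, D=4, E=12, F=7, G=3)

(A=6, B=2, C=1, D=4, E=12, F=7, G=3)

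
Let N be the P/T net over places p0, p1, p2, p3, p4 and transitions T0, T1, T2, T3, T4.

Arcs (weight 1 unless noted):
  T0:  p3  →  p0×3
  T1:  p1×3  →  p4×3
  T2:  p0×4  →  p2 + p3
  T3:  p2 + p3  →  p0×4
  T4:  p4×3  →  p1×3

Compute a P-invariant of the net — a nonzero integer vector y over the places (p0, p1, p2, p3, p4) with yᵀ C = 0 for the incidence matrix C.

Incidence matrix C (rows=places, cols=transitions):
       T0   T1   T2   T3   T4
   p0   3    0   -4    4    0
   p1   0   -3    0    0    3
   p2   0    0    1   -1    0
   p3  -1    0    1   -1    0
   p4   0    3    0    0   -3

Candidate y = [1, 0, 1, 3, 0]; check y·C column-wise:
  col T0: 1·3 + 1·0 + 3·-1 = 0
  col T1: 1·0 + 0·-3 + 1·0 + 3·0 + 0·3 = 0
  col T2: 1·-4 + 1·1 + 3·1 = 0
  col T3: 1·4 + 1·-1 + 3·-1 = 0
  col T4: 1·0 + 0·3 + 1·0 + 3·0 + 0·-3 = 0

y = (p0:1, p1:0, p2:1, p3:3, p4:0)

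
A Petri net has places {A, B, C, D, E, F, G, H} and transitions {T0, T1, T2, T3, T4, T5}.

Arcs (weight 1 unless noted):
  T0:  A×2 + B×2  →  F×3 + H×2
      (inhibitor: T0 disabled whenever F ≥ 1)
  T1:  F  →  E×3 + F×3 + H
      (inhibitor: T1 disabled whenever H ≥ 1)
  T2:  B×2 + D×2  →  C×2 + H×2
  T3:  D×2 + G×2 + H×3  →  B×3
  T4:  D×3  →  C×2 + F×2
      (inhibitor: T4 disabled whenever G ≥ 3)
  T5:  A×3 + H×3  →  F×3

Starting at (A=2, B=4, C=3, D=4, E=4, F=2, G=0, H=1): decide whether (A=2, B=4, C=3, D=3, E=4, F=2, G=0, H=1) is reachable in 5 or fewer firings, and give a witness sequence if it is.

NO — not reachable within 5 firings

depth 0: 1 marking
depth 1: 3 markings reached so far
depth 2: 4 markings reached so far
depth 3: 4 markings reached so far
(frontier empty at depth 3; search complete)
target is not among the 4 markings reachable within 5 steps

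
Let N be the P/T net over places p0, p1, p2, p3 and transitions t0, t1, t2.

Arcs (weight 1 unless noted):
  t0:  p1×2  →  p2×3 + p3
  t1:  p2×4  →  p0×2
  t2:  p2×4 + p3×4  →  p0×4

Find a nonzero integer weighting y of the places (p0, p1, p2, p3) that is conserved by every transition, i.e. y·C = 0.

y = (p0:2, p1:2, p2:1, p3:1)

Incidence matrix C (rows=places, cols=transitions):
       t0   t1   t2
   p0   0    2    4
   p1  -2    0    0
   p2   3   -4   -4
   p3   1    0   -4

Candidate y = [2, 2, 1, 1]; check y·C column-wise:
  col t0: 2·0 + 2·-2 + 1·3 + 1·1 = 0
  col t1: 2·2 + 2·0 + 1·-4 + 1·0 = 0
  col t2: 2·4 + 2·0 + 1·-4 + 1·-4 = 0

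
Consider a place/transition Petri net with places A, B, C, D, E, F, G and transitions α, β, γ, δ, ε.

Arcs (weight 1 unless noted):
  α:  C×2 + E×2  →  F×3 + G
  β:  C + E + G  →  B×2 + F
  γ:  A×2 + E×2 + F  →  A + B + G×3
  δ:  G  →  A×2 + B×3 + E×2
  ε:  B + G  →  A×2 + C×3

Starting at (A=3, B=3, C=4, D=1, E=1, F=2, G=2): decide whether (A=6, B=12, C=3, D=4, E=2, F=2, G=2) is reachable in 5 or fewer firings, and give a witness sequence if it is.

depth 0: 1 marking
depth 1: 4 markings reached so far
depth 2: 11 markings reached so far
depth 3: 17 markings reached so far
depth 4: 30 markings reached so far
depth 5: 46 markings reached so far
target is not among the 46 markings reachable within 5 steps

NO — not reachable within 5 firings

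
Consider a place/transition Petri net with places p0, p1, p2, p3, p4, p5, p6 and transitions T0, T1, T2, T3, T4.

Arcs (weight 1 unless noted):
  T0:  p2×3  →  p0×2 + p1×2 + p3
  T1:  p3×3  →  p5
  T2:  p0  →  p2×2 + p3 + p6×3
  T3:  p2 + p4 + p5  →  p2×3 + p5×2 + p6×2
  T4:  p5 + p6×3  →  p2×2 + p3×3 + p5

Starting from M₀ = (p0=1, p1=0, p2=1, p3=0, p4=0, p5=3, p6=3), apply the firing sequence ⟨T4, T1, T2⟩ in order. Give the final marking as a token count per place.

(p0=0, p1=0, p2=5, p3=1, p4=0, p5=4, p6=3)

step 1: fire T4:  (p0=1, p1=0, p2=1, p3=0, p4=0, p5=3, p6=3) → (p0=1, p1=0, p2=3, p3=3, p4=0, p5=3, p6=0)
step 2: fire T1:  (p0=1, p1=0, p2=3, p3=3, p4=0, p5=3, p6=0) → (p0=1, p1=0, p2=3, p3=0, p4=0, p5=4, p6=0)
step 3: fire T2:  (p0=1, p1=0, p2=3, p3=0, p4=0, p5=4, p6=0) → (p0=0, p1=0, p2=5, p3=1, p4=0, p5=4, p6=3)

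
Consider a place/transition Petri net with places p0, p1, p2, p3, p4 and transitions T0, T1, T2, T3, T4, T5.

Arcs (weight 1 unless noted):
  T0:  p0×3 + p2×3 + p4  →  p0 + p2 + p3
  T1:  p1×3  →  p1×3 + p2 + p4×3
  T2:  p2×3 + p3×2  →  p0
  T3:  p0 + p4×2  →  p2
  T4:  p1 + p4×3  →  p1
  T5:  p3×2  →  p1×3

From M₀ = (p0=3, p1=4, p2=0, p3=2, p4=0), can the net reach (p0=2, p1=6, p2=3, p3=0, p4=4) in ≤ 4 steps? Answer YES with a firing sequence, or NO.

depth 0: 1 marking
depth 1: 3 markings reached so far
depth 2: 7 markings reached so far
depth 3: 13 markings reached so far
depth 4: 25 markings reached so far
target is not among the 25 markings reachable within 4 steps

NO — not reachable within 4 firings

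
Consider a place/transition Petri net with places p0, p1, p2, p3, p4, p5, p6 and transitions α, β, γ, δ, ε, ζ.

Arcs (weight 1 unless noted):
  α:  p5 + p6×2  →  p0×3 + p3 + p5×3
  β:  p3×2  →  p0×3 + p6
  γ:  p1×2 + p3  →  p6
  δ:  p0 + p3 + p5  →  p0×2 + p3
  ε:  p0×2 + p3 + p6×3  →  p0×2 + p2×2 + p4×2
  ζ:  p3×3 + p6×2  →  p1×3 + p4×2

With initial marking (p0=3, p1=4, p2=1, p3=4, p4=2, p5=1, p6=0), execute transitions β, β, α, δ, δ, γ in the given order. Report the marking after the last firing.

step 1: fire β:  (p0=3, p1=4, p2=1, p3=4, p4=2, p5=1, p6=0) → (p0=6, p1=4, p2=1, p3=2, p4=2, p5=1, p6=1)
step 2: fire β:  (p0=6, p1=4, p2=1, p3=2, p4=2, p5=1, p6=1) → (p0=9, p1=4, p2=1, p3=0, p4=2, p5=1, p6=2)
step 3: fire α:  (p0=9, p1=4, p2=1, p3=0, p4=2, p5=1, p6=2) → (p0=12, p1=4, p2=1, p3=1, p4=2, p5=3, p6=0)
step 4: fire δ:  (p0=12, p1=4, p2=1, p3=1, p4=2, p5=3, p6=0) → (p0=13, p1=4, p2=1, p3=1, p4=2, p5=2, p6=0)
step 5: fire δ:  (p0=13, p1=4, p2=1, p3=1, p4=2, p5=2, p6=0) → (p0=14, p1=4, p2=1, p3=1, p4=2, p5=1, p6=0)
step 6: fire γ:  (p0=14, p1=4, p2=1, p3=1, p4=2, p5=1, p6=0) → (p0=14, p1=2, p2=1, p3=0, p4=2, p5=1, p6=1)

(p0=14, p1=2, p2=1, p3=0, p4=2, p5=1, p6=1)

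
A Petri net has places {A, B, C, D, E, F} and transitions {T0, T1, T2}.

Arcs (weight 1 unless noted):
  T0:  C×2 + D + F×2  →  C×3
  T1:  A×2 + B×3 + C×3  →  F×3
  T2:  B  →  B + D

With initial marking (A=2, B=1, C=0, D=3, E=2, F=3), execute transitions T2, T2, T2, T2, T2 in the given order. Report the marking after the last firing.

(A=2, B=1, C=0, D=8, E=2, F=3)

step 1: fire T2:  (A=2, B=1, C=0, D=3, E=2, F=3) → (A=2, B=1, C=0, D=4, E=2, F=3)
step 2: fire T2:  (A=2, B=1, C=0, D=4, E=2, F=3) → (A=2, B=1, C=0, D=5, E=2, F=3)
step 3: fire T2:  (A=2, B=1, C=0, D=5, E=2, F=3) → (A=2, B=1, C=0, D=6, E=2, F=3)
step 4: fire T2:  (A=2, B=1, C=0, D=6, E=2, F=3) → (A=2, B=1, C=0, D=7, E=2, F=3)
step 5: fire T2:  (A=2, B=1, C=0, D=7, E=2, F=3) → (A=2, B=1, C=0, D=8, E=2, F=3)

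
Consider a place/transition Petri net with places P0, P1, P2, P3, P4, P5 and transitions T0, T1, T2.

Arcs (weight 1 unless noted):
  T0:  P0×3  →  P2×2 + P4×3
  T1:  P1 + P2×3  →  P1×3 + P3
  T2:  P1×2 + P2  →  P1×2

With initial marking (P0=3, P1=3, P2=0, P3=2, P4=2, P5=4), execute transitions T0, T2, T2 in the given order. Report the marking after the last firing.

(P0=0, P1=3, P2=0, P3=2, P4=5, P5=4)

step 1: fire T0:  (P0=3, P1=3, P2=0, P3=2, P4=2, P5=4) → (P0=0, P1=3, P2=2, P3=2, P4=5, P5=4)
step 2: fire T2:  (P0=0, P1=3, P2=2, P3=2, P4=5, P5=4) → (P0=0, P1=3, P2=1, P3=2, P4=5, P5=4)
step 3: fire T2:  (P0=0, P1=3, P2=1, P3=2, P4=5, P5=4) → (P0=0, P1=3, P2=0, P3=2, P4=5, P5=4)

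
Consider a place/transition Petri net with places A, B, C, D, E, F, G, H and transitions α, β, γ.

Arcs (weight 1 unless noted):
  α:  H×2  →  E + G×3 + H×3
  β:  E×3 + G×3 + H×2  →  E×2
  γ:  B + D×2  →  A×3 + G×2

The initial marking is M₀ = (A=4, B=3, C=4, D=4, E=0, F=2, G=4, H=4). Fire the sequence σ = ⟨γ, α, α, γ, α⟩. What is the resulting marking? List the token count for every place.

(A=10, B=1, C=4, D=0, E=3, F=2, G=17, H=7)

step 1: fire γ:  (A=4, B=3, C=4, D=4, E=0, F=2, G=4, H=4) → (A=7, B=2, C=4, D=2, E=0, F=2, G=6, H=4)
step 2: fire α:  (A=7, B=2, C=4, D=2, E=0, F=2, G=6, H=4) → (A=7, B=2, C=4, D=2, E=1, F=2, G=9, H=5)
step 3: fire α:  (A=7, B=2, C=4, D=2, E=1, F=2, G=9, H=5) → (A=7, B=2, C=4, D=2, E=2, F=2, G=12, H=6)
step 4: fire γ:  (A=7, B=2, C=4, D=2, E=2, F=2, G=12, H=6) → (A=10, B=1, C=4, D=0, E=2, F=2, G=14, H=6)
step 5: fire α:  (A=10, B=1, C=4, D=0, E=2, F=2, G=14, H=6) → (A=10, B=1, C=4, D=0, E=3, F=2, G=17, H=7)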